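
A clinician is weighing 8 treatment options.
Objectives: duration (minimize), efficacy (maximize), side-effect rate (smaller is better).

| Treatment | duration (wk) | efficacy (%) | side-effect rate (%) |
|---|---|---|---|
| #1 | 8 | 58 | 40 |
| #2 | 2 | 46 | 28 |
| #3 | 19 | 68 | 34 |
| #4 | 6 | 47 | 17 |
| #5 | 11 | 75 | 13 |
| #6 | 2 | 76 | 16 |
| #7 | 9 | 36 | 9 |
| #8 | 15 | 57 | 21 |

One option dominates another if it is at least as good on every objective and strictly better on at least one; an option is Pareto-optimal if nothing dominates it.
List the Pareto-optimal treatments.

#5, #6, #7

#1: dominated by #6 (duration 2≤8, efficacy 76≥58, side-effect rate 16≤40).
#2: dominated by #6 (duration 2≤2, efficacy 76≥46, side-effect rate 16≤28).
#3: dominated by #5 (duration 11≤19, efficacy 75≥68, side-effect rate 13≤34).
#4: dominated by #6 (duration 2≤6, efficacy 76≥47, side-effect rate 16≤17).
#5: not dominated.
#6: not dominated (best efficacy).
#7: not dominated (best side-effect rate).
#8: dominated by #5 (duration 11≤15, efficacy 75≥57, side-effect rate 13≤21).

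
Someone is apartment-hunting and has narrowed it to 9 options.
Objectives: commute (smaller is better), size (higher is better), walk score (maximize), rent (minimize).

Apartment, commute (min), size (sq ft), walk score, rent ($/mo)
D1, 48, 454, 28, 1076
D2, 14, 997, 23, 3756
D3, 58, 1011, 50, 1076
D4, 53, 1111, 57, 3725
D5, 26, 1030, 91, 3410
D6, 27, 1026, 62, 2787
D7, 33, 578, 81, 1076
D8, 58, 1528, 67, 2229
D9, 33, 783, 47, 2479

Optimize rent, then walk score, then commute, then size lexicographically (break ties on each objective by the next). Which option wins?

First minimize rent: best is 1076, kept {D1, D3, D7}.
Then maximize walk score: best is 81, kept {D7}.

D7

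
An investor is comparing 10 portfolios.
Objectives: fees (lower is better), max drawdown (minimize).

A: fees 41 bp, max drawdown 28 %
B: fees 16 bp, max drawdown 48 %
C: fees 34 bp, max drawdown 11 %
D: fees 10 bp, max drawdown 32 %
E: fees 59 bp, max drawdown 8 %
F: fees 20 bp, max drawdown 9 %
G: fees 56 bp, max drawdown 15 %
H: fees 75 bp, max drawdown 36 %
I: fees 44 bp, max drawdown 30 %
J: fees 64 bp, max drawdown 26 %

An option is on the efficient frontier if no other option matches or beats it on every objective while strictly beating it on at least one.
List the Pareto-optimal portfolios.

D, E, F

A: dominated by C (fees 34≤41, max drawdown 11≤28).
B: dominated by D (fees 10≤16, max drawdown 32≤48).
C: dominated by F (fees 20≤34, max drawdown 9≤11).
D: not dominated (best fees).
E: not dominated (best max drawdown).
F: not dominated.
G: dominated by C (fees 34≤56, max drawdown 11≤15).
H: dominated by A (fees 41≤75, max drawdown 28≤36).
I: dominated by A (fees 41≤44, max drawdown 28≤30).
J: dominated by C (fees 34≤64, max drawdown 11≤26).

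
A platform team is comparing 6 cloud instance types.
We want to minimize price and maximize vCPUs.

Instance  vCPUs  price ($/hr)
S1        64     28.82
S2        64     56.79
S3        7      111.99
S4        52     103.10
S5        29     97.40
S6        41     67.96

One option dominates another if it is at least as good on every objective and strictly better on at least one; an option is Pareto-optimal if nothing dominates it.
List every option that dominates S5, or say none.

S1, S2, S6

S1: vCPUs 64≥29, price 28.82≤97.40 — dominates S5.
S2: vCPUs 64≥29, price 56.79≤97.40 — dominates S5.
S6: vCPUs 41≥29, price 67.96≤97.40 — dominates S5.
Others (S3, S4) are each worse than S5 on at least one objective.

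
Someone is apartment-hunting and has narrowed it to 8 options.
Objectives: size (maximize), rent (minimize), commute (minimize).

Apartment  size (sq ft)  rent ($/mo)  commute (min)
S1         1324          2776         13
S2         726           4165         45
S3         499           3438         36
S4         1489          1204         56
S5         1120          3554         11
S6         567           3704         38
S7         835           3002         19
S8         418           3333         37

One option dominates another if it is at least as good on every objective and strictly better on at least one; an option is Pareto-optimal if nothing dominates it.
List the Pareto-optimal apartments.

S1: not dominated.
S2: dominated by S1 (size 1324≥726, rent 2776≤4165, commute 13≤45).
S3: dominated by S1 (size 1324≥499, rent 2776≤3438, commute 13≤36).
S4: not dominated (best size).
S5: not dominated (best commute).
S6: dominated by S1 (size 1324≥567, rent 2776≤3704, commute 13≤38).
S7: dominated by S1 (size 1324≥835, rent 2776≤3002, commute 13≤19).
S8: dominated by S1 (size 1324≥418, rent 2776≤3333, commute 13≤37).

S1, S4, S5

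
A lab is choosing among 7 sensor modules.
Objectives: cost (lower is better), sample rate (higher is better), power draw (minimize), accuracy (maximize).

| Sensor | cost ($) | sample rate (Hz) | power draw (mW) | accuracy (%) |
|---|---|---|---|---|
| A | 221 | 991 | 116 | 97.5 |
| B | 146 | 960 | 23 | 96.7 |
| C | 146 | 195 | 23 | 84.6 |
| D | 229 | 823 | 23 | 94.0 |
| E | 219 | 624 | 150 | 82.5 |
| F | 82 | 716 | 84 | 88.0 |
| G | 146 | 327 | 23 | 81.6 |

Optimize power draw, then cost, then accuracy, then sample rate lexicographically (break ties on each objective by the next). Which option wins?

First minimize power draw: best is 23, kept {B, C, D, G}.
Then minimize cost: best is 146, kept {B, C, G}.
Then maximize accuracy: best is 96.7, kept {B}.

B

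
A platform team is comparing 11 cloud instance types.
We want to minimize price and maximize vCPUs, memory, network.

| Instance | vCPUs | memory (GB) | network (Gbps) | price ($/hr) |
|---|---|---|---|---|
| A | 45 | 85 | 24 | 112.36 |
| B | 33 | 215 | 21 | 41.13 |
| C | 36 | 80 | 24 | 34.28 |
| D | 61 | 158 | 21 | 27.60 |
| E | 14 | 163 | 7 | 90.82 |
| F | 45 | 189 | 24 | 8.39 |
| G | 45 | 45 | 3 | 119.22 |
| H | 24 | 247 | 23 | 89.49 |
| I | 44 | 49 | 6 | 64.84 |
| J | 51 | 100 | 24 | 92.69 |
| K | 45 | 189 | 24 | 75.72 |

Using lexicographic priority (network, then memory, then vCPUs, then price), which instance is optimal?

F

First maximize network: best is 24, kept {A, C, F, J, K}.
Then maximize memory: best is 189, kept {F, K}.
Then maximize vCPUs: best is 45, kept {F, K}.
Then minimize price: best is 8.39, kept {F}.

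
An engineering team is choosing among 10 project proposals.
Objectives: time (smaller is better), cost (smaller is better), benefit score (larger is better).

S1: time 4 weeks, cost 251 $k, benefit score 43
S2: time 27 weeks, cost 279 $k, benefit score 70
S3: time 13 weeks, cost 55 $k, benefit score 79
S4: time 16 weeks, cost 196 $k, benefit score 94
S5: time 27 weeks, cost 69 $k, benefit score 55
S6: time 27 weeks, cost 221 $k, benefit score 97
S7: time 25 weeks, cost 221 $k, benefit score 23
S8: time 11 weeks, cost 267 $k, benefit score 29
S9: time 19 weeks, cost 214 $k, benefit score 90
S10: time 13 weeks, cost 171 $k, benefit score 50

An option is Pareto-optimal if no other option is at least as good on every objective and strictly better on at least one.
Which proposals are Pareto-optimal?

S1, S3, S4, S6

S1: not dominated (best time).
S2: dominated by S3 (time 13≤27, cost 55≤279, benefit score 79≥70).
S3: not dominated (best cost).
S4: not dominated.
S5: dominated by S3 (time 13≤27, cost 55≤69, benefit score 79≥55).
S6: not dominated (best benefit score).
S7: dominated by S3 (time 13≤25, cost 55≤221, benefit score 79≥23).
S8: dominated by S1 (time 4≤11, cost 251≤267, benefit score 43≥29).
S9: dominated by S4 (time 16≤19, cost 196≤214, benefit score 94≥90).
S10: dominated by S3 (time 13≤13, cost 55≤171, benefit score 79≥50).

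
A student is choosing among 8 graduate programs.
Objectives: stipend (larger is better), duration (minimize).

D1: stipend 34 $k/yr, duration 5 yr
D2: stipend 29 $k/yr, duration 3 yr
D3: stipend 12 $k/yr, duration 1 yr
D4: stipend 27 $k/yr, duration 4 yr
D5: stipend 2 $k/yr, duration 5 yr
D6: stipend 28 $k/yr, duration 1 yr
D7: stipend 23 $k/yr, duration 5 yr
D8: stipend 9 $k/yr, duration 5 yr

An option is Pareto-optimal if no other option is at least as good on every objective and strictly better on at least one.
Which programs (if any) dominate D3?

D6

D6: stipend 28≥12, duration 1≤1 — dominates D3.
Others (D1, D2, D4, D5, D7, D8) are each worse than D3 on at least one objective.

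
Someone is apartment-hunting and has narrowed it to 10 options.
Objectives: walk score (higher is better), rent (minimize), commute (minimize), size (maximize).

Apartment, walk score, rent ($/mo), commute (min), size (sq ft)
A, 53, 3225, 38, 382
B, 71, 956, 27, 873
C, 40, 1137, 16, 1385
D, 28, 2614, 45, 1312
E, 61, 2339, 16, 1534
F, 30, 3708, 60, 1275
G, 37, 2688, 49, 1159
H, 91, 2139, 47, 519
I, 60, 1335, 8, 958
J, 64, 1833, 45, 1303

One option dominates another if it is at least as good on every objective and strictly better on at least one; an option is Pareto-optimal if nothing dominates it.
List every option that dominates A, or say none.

B, E, I

B: walk score 71≥53, rent 956≤3225, commute 27≤38, size 873≥382 — dominates A.
E: walk score 61≥53, rent 2339≤3225, commute 16≤38, size 1534≥382 — dominates A.
I: walk score 60≥53, rent 1335≤3225, commute 8≤38, size 958≥382 — dominates A.
Others (C, D, F, G, H, J) are each worse than A on at least one objective.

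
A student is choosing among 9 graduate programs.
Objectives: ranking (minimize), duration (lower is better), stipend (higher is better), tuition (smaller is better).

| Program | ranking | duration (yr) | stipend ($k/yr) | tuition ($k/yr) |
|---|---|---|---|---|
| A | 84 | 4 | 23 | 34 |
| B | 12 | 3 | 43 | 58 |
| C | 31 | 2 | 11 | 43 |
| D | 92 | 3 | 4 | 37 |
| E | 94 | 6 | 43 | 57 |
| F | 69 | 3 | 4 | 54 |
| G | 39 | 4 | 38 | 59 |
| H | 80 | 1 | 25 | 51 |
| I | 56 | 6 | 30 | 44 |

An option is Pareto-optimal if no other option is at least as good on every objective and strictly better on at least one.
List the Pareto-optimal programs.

A: not dominated (best tuition).
B: not dominated (best ranking).
C: not dominated.
D: not dominated.
E: not dominated.
F: dominated by C (ranking 31≤69, duration 2≤3, stipend 11≥4, tuition 43≤54).
G: dominated by B (ranking 12≤39, duration 3≤4, stipend 43≥38, tuition 58≤59).
H: not dominated (best duration).
I: not dominated.

A, B, C, D, E, H, I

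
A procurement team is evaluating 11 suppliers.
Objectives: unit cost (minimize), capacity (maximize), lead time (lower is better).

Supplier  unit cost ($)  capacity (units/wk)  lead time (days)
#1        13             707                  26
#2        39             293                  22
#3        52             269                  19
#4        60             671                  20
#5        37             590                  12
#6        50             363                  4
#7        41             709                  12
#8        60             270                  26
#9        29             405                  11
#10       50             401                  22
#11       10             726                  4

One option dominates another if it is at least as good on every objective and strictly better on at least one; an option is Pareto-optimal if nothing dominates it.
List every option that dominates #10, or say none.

#5: unit cost 37≤50, capacity 590≥401, lead time 12≤22 — dominates #10.
#7: unit cost 41≤50, capacity 709≥401, lead time 12≤22 — dominates #10.
#9: unit cost 29≤50, capacity 405≥401, lead time 11≤22 — dominates #10.
#11: unit cost 10≤50, capacity 726≥401, lead time 4≤22 — dominates #10.
Others (#1, #2, #3, #4, #6, #8) are each worse than #10 on at least one objective.

#5, #7, #9, #11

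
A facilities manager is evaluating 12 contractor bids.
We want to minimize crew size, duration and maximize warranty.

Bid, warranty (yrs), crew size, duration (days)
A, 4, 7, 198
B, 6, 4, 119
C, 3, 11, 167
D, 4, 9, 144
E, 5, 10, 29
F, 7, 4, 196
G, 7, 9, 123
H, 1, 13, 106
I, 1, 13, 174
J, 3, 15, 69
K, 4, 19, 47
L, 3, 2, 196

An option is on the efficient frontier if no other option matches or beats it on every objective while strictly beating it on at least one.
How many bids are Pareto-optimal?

5

A: dominated by B (warranty 6≥4, crew size 4≤7, duration 119≤198).
B: not dominated.
C: dominated by B (warranty 6≥3, crew size 4≤11, duration 119≤167).
D: dominated by B (warranty 6≥4, crew size 4≤9, duration 119≤144).
E: not dominated (best duration).
F: not dominated.
G: not dominated.
H: dominated by E (warranty 5≥1, crew size 10≤13, duration 29≤106).
I: dominated by B (warranty 6≥1, crew size 4≤13, duration 119≤174).
J: dominated by E (warranty 5≥3, crew size 10≤15, duration 29≤69).
K: dominated by E (warranty 5≥4, crew size 10≤19, duration 29≤47).
L: not dominated (best crew size).
Pareto-optimal: B, E, F, G, L → 5.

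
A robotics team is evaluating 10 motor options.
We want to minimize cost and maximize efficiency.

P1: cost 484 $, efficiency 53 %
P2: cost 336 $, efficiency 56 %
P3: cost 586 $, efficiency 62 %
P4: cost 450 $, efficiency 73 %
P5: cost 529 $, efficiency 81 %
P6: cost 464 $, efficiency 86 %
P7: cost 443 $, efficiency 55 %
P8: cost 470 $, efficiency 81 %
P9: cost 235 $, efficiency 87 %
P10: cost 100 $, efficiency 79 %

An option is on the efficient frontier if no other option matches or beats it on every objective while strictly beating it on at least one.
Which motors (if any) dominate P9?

none

P1: worse on cost (484 vs 235).
P2: worse on cost (336 vs 235).
P3: worse on cost (586 vs 235).
P4: worse on cost (450 vs 235).
P5: worse on cost (529 vs 235).
P6: worse on cost (464 vs 235).
P7: worse on cost (443 vs 235).
P8: worse on cost (470 vs 235).
P10: worse on efficiency (79 vs 87).
No option dominates P9.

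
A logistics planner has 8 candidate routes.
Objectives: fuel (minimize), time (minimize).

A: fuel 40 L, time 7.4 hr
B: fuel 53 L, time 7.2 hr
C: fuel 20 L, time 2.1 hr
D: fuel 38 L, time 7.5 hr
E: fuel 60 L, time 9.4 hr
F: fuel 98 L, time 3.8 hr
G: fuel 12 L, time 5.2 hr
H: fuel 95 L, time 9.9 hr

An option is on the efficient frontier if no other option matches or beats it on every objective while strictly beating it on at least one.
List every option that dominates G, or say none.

A: worse on fuel (40 vs 12).
B: worse on fuel (53 vs 12).
C: worse on fuel (20 vs 12).
D: worse on fuel (38 vs 12).
E: worse on fuel (60 vs 12).
F: worse on fuel (98 vs 12).
H: worse on fuel (95 vs 12).
No option dominates G.

none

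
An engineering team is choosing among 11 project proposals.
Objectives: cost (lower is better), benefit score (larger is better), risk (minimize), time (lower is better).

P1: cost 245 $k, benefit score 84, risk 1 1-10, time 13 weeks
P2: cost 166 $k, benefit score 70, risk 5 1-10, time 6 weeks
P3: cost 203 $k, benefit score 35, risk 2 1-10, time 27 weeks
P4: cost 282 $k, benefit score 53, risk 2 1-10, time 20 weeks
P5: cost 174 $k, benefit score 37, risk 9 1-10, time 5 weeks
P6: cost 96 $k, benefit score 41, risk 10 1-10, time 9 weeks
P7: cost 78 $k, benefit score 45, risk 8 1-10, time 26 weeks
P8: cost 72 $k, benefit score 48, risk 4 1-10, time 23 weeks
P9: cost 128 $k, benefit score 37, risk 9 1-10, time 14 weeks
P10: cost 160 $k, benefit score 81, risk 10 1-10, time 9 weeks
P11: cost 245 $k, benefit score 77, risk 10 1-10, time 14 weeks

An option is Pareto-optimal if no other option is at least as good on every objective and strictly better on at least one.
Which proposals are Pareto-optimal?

P1, P2, P3, P5, P6, P8, P9, P10

P1: not dominated (best benefit score).
P2: not dominated.
P3: not dominated.
P4: dominated by P1 (cost 245≤282, benefit score 84≥53, risk 1≤2, time 13≤20).
P5: not dominated (best time).
P6: not dominated.
P7: dominated by P8 (cost 72≤78, benefit score 48≥45, risk 4≤8, time 23≤26).
P8: not dominated (best cost).
P9: not dominated.
P10: not dominated.
P11: dominated by P1 (cost 245≤245, benefit score 84≥77, risk 1≤10, time 13≤14).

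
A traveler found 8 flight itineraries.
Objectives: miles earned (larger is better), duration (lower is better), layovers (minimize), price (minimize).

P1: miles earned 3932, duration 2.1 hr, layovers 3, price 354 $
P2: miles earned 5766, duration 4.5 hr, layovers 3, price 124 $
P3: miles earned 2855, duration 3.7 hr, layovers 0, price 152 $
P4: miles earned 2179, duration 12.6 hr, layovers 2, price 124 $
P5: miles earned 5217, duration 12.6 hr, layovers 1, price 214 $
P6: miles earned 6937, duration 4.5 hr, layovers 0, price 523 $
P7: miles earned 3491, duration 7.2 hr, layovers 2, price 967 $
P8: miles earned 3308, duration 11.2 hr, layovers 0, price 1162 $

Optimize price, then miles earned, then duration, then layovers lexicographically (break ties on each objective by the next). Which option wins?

P2

First minimize price: best is 124, kept {P2, P4}.
Then maximize miles earned: best is 5766, kept {P2}.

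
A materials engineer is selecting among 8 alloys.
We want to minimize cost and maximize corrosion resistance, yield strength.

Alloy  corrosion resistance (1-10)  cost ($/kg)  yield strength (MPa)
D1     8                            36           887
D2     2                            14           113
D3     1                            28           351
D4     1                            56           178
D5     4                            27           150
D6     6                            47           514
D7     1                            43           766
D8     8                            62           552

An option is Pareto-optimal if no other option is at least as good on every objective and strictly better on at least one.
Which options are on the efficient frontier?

D1, D2, D3, D5

D1: not dominated (best yield strength).
D2: not dominated (best cost).
D3: not dominated.
D4: dominated by D1 (corrosion resistance 8≥1, cost 36≤56, yield strength 887≥178).
D5: not dominated.
D6: dominated by D1 (corrosion resistance 8≥6, cost 36≤47, yield strength 887≥514).
D7: dominated by D1 (corrosion resistance 8≥1, cost 36≤43, yield strength 887≥766).
D8: dominated by D1 (corrosion resistance 8≥8, cost 36≤62, yield strength 887≥552).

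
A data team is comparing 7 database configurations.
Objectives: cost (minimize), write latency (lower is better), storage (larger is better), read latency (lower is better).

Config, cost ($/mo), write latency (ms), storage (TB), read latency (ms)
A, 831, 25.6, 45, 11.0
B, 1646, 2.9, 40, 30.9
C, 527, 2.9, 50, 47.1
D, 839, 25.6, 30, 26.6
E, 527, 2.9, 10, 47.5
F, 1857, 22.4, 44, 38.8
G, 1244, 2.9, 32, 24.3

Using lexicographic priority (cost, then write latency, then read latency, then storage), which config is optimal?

C

First minimize cost: best is 527, kept {C, E}.
Then minimize write latency: best is 2.9, kept {C, E}.
Then minimize read latency: best is 47.1, kept {C}.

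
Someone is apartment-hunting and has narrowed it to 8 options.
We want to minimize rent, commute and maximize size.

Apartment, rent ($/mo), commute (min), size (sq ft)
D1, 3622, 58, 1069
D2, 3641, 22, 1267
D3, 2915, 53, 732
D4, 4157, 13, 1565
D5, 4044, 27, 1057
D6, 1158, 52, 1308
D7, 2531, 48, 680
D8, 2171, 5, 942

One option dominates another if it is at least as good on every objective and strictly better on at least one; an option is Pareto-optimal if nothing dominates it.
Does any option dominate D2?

D1: worse on commute (58 vs 22).
D3: worse on commute (53 vs 22).
D4: worse on rent (4157 vs 3641).
D5: worse on rent (4044 vs 3641).
D6: worse on commute (52 vs 22).
D7: worse on commute (48 vs 22).
D8: worse on size (942 vs 1267).
No option is at least as good as D2 on every objective and strictly better on one.

No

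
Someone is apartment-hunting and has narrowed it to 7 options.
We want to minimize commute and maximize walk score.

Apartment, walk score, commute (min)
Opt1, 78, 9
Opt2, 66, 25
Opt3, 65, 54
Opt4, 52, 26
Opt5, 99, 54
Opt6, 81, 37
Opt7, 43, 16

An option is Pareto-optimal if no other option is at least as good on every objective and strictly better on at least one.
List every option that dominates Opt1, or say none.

Opt2: worse on walk score (66 vs 78).
Opt3: worse on walk score (65 vs 78).
Opt4: worse on walk score (52 vs 78).
Opt5: worse on commute (54 vs 9).
Opt6: worse on commute (37 vs 9).
Opt7: worse on walk score (43 vs 78).
No option dominates Opt1.

none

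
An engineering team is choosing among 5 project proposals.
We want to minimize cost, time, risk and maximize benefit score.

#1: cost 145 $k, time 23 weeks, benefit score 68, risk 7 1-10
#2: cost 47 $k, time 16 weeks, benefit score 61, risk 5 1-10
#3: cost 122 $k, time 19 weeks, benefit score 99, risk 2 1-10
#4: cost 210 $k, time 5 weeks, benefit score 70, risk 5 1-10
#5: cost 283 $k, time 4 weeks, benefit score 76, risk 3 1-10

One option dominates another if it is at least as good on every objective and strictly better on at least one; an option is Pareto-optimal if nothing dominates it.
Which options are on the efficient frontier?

#2, #3, #4, #5

#1: dominated by #3 (cost 122≤145, time 19≤23, benefit score 99≥68, risk 2≤7).
#2: not dominated (best cost).
#3: not dominated (best benefit score).
#4: not dominated.
#5: not dominated (best time).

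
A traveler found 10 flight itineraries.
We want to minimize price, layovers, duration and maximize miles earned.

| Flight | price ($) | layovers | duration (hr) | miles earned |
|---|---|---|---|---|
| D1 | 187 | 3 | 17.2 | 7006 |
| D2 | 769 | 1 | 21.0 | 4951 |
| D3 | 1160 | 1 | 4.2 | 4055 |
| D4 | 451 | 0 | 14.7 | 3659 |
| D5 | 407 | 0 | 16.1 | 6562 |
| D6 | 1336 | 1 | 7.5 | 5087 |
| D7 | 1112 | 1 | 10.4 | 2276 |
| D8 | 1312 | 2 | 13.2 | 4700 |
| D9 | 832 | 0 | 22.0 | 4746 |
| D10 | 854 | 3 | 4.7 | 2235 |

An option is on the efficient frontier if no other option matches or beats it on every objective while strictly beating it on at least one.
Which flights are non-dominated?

D1, D3, D4, D5, D6, D7, D8, D10

D1: not dominated (best price).
D2: dominated by D5 (price 407≤769, layovers 0≤1, duration 16.1≤21.0, miles earned 6562≥4951).
D3: not dominated (best duration).
D4: not dominated.
D5: not dominated.
D6: not dominated.
D7: not dominated.
D8: not dominated.
D9: dominated by D5 (price 407≤832, layovers 0≤0, duration 16.1≤22.0, miles earned 6562≥4746).
D10: not dominated.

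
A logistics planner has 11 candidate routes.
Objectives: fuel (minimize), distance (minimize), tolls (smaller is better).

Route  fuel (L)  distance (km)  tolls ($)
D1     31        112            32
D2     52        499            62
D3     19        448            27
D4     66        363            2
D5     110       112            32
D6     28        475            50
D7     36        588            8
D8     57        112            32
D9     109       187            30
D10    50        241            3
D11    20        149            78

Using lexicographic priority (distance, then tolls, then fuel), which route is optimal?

First minimize distance: best is 112, kept {D1, D5, D8}.
Then minimize tolls: best is 32, kept {D1, D5, D8}.
Then minimize fuel: best is 31, kept {D1}.

D1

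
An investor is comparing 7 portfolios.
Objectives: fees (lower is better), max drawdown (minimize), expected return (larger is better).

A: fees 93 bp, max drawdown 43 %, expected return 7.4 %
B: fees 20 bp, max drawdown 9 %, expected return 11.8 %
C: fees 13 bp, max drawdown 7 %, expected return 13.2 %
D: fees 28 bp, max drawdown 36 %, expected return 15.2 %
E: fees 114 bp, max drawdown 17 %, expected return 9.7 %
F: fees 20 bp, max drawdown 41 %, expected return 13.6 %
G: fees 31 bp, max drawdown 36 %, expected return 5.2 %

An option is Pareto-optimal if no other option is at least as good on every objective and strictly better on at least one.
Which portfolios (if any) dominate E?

B: fees 20≤114, max drawdown 9≤17, expected return 11.8≥9.7 — dominates E.
C: fees 13≤114, max drawdown 7≤17, expected return 13.2≥9.7 — dominates E.
Others (A, D, F, G) are each worse than E on at least one objective.

B, C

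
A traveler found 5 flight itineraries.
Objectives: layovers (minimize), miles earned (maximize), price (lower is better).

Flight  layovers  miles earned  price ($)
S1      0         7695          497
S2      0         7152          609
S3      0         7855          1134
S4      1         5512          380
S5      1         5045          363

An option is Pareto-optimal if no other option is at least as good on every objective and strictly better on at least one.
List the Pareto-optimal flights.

S1, S3, S4, S5

S1: not dominated.
S2: dominated by S1 (layovers 0≤0, miles earned 7695≥7152, price 497≤609).
S3: not dominated (best miles earned).
S4: not dominated.
S5: not dominated (best price).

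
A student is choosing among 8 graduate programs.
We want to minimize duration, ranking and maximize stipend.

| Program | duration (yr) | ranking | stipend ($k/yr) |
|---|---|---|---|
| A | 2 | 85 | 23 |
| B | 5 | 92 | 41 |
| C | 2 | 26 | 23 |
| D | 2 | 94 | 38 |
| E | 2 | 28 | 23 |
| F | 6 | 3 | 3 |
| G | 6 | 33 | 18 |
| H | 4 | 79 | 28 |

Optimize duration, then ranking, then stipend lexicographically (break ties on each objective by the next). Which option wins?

First minimize duration: best is 2, kept {A, C, D, E}.
Then minimize ranking: best is 26, kept {C}.

C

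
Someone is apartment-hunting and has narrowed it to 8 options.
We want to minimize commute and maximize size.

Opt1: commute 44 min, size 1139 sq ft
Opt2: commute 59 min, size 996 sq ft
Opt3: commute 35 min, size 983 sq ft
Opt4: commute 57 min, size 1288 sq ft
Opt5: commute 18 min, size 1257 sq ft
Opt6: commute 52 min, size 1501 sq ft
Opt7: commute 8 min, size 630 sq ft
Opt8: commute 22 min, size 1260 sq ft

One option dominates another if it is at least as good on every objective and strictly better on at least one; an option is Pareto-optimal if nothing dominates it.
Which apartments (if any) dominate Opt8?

Opt1: worse on commute (44 vs 22).
Opt2: worse on commute (59 vs 22).
Opt3: worse on commute (35 vs 22).
Opt4: worse on commute (57 vs 22).
Opt5: worse on size (1257 vs 1260).
Opt6: worse on commute (52 vs 22).
Opt7: worse on size (630 vs 1260).
No option dominates Opt8.

none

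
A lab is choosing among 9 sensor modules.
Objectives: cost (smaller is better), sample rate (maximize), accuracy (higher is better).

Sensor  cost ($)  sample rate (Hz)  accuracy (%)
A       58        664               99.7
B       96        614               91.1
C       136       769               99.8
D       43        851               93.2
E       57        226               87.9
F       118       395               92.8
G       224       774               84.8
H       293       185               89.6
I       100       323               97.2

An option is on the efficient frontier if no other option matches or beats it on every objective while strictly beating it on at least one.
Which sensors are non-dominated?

A: not dominated.
B: dominated by A (cost 58≤96, sample rate 664≥614, accuracy 99.7≥91.1).
C: not dominated (best accuracy).
D: not dominated (best cost).
E: dominated by D (cost 43≤57, sample rate 851≥226, accuracy 93.2≥87.9).
F: dominated by A (cost 58≤118, sample rate 664≥395, accuracy 99.7≥92.8).
G: dominated by D (cost 43≤224, sample rate 851≥774, accuracy 93.2≥84.8).
H: dominated by A (cost 58≤293, sample rate 664≥185, accuracy 99.7≥89.6).
I: dominated by A (cost 58≤100, sample rate 664≥323, accuracy 99.7≥97.2).

A, C, D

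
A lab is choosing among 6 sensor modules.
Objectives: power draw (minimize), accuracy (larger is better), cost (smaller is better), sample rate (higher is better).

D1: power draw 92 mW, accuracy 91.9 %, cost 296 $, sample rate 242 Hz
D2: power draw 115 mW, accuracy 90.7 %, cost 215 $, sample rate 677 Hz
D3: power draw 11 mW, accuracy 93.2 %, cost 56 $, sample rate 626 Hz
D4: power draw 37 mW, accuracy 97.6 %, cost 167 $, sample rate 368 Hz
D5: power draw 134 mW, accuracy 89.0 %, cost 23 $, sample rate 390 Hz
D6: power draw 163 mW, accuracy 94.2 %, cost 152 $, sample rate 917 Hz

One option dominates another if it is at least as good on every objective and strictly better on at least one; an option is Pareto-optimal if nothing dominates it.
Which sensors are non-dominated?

D1: dominated by D3 (power draw 11≤92, accuracy 93.2≥91.9, cost 56≤296, sample rate 626≥242).
D2: not dominated.
D3: not dominated (best power draw).
D4: not dominated (best accuracy).
D5: not dominated (best cost).
D6: not dominated (best sample rate).

D2, D3, D4, D5, D6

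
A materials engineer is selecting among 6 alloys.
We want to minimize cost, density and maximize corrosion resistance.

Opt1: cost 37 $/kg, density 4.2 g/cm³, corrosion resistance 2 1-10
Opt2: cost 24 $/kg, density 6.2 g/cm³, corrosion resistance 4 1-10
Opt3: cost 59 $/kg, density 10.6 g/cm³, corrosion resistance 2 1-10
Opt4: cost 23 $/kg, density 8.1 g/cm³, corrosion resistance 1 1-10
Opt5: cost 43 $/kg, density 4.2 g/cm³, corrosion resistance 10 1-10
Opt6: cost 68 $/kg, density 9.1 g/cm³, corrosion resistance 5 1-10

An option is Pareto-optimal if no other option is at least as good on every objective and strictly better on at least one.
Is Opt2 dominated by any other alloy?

No

Opt1: worse on cost (37 vs 24).
Opt3: worse on cost (59 vs 24).
Opt4: worse on density (8.1 vs 6.2).
Opt5: worse on cost (43 vs 24).
Opt6: worse on cost (68 vs 24).
No option is at least as good as Opt2 on every objective and strictly better on one.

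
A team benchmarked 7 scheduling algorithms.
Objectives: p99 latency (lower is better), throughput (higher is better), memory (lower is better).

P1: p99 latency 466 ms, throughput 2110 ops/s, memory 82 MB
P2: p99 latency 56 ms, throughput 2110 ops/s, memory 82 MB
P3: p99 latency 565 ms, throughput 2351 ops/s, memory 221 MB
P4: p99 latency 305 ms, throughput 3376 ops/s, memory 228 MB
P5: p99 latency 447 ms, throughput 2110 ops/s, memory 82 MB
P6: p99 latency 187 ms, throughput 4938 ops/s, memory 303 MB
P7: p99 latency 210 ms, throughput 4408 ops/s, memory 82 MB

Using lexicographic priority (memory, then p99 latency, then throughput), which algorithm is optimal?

First minimize memory: best is 82, kept {P1, P2, P5, P7}.
Then minimize p99 latency: best is 56, kept {P2}.

P2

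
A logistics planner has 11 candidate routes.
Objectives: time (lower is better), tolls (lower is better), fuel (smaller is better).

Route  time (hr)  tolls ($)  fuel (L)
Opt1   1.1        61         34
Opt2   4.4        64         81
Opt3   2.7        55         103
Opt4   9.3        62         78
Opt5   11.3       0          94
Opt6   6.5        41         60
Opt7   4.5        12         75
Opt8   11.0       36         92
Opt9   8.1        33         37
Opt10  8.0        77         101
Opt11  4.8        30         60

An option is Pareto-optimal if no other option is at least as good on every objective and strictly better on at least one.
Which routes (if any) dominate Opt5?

Opt1: worse on tolls (61 vs 0).
Opt2: worse on tolls (64 vs 0).
Opt3: worse on tolls (55 vs 0).
Opt4: worse on tolls (62 vs 0).
Opt6: worse on tolls (41 vs 0).
Opt7: worse on tolls (12 vs 0).
Opt8: worse on tolls (36 vs 0).
Opt9: worse on tolls (33 vs 0).
Opt10: worse on tolls (77 vs 0).
Opt11: worse on tolls (30 vs 0).
No option dominates Opt5.

none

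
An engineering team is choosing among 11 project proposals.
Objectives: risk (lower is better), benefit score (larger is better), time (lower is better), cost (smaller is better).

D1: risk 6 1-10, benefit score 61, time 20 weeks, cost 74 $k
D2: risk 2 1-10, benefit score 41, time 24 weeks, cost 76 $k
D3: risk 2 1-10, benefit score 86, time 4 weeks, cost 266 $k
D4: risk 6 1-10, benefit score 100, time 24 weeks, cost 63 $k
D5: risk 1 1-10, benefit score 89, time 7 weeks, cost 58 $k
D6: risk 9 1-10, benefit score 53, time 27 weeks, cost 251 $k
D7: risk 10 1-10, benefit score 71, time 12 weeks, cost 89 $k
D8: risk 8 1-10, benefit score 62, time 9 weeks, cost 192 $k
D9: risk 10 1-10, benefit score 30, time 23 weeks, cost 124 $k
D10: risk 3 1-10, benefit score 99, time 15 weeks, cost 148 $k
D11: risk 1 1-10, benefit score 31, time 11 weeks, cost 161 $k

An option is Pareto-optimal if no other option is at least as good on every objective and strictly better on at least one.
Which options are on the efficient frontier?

D3, D4, D5, D10

D1: dominated by D5 (risk 1≤6, benefit score 89≥61, time 7≤20, cost 58≤74).
D2: dominated by D5 (risk 1≤2, benefit score 89≥41, time 7≤24, cost 58≤76).
D3: not dominated (best time).
D4: not dominated (best benefit score).
D5: not dominated (best cost).
D6: dominated by D1 (risk 6≤9, benefit score 61≥53, time 20≤27, cost 74≤251).
D7: dominated by D5 (risk 1≤10, benefit score 89≥71, time 7≤12, cost 58≤89).
D8: dominated by D5 (risk 1≤8, benefit score 89≥62, time 7≤9, cost 58≤192).
D9: dominated by D1 (risk 6≤10, benefit score 61≥30, time 20≤23, cost 74≤124).
D10: not dominated.
D11: dominated by D5 (risk 1≤1, benefit score 89≥31, time 7≤11, cost 58≤161).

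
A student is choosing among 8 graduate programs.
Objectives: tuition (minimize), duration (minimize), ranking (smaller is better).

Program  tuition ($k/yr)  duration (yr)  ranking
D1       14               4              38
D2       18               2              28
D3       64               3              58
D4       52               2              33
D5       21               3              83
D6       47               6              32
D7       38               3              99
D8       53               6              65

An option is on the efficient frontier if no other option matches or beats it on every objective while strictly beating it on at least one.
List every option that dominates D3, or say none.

D2, D4

D2: tuition 18≤64, duration 2≤3, ranking 28≤58 — dominates D3.
D4: tuition 52≤64, duration 2≤3, ranking 33≤58 — dominates D3.
Others (D1, D5, D6, D7, D8) are each worse than D3 on at least one objective.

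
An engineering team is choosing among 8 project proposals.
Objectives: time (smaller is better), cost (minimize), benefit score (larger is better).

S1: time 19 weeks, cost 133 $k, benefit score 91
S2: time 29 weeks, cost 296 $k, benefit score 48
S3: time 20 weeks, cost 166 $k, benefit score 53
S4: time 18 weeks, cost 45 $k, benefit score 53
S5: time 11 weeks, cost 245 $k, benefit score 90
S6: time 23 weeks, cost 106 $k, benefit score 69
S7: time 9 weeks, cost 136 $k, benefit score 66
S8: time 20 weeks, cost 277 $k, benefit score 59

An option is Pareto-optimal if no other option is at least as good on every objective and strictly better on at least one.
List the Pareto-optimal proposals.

S1, S4, S5, S6, S7

S1: not dominated (best benefit score).
S2: dominated by S1 (time 19≤29, cost 133≤296, benefit score 91≥48).
S3: dominated by S1 (time 19≤20, cost 133≤166, benefit score 91≥53).
S4: not dominated (best cost).
S5: not dominated.
S6: not dominated.
S7: not dominated (best time).
S8: dominated by S1 (time 19≤20, cost 133≤277, benefit score 91≥59).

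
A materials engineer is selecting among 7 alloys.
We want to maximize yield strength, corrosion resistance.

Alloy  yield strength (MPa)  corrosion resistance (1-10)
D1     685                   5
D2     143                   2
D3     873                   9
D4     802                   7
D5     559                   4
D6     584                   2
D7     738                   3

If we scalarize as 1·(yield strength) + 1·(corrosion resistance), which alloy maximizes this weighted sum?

D3

D1: 1·685 + 1·5 = 690
D2: 1·143 + 1·2 = 145
D3: 1·873 + 1·9 = 882
D4: 1·802 + 1·7 = 809
D5: 1·559 + 1·4 = 563
D6: 1·584 + 1·2 = 586
D7: 1·738 + 1·3 = 741
Highest: D3 at 882.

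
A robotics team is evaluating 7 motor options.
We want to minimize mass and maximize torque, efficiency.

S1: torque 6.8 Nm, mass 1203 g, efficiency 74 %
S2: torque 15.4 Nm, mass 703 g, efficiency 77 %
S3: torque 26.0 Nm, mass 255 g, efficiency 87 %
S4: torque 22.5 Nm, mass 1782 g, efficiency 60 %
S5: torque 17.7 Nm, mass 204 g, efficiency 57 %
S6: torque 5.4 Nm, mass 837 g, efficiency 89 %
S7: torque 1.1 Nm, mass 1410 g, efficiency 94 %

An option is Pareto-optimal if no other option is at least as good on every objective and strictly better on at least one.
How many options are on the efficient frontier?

S1: dominated by S2 (torque 15.4≥6.8, mass 703≤1203, efficiency 77≥74).
S2: dominated by S3 (torque 26.0≥15.4, mass 255≤703, efficiency 87≥77).
S3: not dominated (best torque).
S4: dominated by S3 (torque 26.0≥22.5, mass 255≤1782, efficiency 87≥60).
S5: not dominated (best mass).
S6: not dominated.
S7: not dominated (best efficiency).
Pareto-optimal: S3, S5, S6, S7 → 4.

4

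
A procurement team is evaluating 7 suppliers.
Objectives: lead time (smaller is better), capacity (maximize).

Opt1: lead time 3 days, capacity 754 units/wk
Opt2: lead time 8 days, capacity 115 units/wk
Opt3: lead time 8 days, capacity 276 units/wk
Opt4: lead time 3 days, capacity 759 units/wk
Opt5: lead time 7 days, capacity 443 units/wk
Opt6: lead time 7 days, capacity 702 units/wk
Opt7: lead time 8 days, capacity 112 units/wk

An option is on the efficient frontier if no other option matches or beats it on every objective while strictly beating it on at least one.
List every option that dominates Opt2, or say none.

Opt1, Opt3, Opt4, Opt5, Opt6

Opt1: lead time 3≤8, capacity 754≥115 — dominates Opt2.
Opt3: lead time 8≤8, capacity 276≥115 — dominates Opt2.
Opt4: lead time 3≤8, capacity 759≥115 — dominates Opt2.
Opt5: lead time 7≤8, capacity 443≥115 — dominates Opt2.
Opt6: lead time 7≤8, capacity 702≥115 — dominates Opt2.
Others (Opt7) are each worse than Opt2 on at least one objective.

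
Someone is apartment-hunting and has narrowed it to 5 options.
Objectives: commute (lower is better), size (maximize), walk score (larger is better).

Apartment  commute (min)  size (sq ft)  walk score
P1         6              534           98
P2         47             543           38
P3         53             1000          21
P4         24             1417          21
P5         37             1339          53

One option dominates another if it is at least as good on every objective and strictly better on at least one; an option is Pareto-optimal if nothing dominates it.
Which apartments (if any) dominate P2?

P5: commute 37≤47, size 1339≥543, walk score 53≥38 — dominates P2.
Others (P1, P3, P4) are each worse than P2 on at least one objective.

P5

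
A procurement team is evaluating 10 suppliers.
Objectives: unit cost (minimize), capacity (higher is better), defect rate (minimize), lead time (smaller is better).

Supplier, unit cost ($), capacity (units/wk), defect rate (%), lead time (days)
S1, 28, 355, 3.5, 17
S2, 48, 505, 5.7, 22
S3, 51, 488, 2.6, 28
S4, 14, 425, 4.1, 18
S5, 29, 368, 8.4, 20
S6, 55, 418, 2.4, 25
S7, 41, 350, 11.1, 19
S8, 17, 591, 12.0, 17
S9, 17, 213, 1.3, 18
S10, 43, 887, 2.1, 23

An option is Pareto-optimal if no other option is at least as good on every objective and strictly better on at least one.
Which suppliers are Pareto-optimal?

S1: not dominated.
S2: not dominated.
S3: dominated by S10 (unit cost 43≤51, capacity 887≥488, defect rate 2.1≤2.6, lead time 23≤28).
S4: not dominated (best unit cost).
S5: dominated by S4 (unit cost 14≤29, capacity 425≥368, defect rate 4.1≤8.4, lead time 18≤20).
S6: dominated by S10 (unit cost 43≤55, capacity 887≥418, defect rate 2.1≤2.4, lead time 23≤25).
S7: dominated by S1 (unit cost 28≤41, capacity 355≥350, defect rate 3.5≤11.1, lead time 17≤19).
S8: not dominated.
S9: not dominated (best defect rate).
S10: not dominated (best capacity).

S1, S2, S4, S8, S9, S10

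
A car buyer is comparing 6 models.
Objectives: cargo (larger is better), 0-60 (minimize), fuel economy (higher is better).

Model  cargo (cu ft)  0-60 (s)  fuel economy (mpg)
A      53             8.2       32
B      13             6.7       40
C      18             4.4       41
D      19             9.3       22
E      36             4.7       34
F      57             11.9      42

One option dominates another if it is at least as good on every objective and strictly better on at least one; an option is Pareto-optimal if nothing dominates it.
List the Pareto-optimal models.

A: not dominated.
B: dominated by C (cargo 18≥13, 0-60 4.4≤6.7, fuel economy 41≥40).
C: not dominated (best 0-60).
D: dominated by A (cargo 53≥19, 0-60 8.2≤9.3, fuel economy 32≥22).
E: not dominated.
F: not dominated (best cargo).

A, C, E, F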